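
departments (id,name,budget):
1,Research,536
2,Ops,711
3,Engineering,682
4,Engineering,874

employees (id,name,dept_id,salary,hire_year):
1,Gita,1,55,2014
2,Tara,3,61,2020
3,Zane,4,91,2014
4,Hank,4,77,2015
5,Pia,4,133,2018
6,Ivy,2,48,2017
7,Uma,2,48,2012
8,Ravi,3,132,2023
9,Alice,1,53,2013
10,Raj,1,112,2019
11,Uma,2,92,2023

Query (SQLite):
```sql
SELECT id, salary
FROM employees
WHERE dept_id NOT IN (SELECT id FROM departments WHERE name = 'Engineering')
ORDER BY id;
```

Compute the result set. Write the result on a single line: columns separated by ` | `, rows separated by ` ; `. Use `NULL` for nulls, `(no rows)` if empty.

Inner query: departments.id where name = 'Engineering'.
Outer: keep employees rows whose dept_id is not in that set.
Inner query → {3, 4}

1 | 55 ; 6 | 48 ; 7 | 48 ; 9 | 53 ; 10 | 112 ; 11 | 92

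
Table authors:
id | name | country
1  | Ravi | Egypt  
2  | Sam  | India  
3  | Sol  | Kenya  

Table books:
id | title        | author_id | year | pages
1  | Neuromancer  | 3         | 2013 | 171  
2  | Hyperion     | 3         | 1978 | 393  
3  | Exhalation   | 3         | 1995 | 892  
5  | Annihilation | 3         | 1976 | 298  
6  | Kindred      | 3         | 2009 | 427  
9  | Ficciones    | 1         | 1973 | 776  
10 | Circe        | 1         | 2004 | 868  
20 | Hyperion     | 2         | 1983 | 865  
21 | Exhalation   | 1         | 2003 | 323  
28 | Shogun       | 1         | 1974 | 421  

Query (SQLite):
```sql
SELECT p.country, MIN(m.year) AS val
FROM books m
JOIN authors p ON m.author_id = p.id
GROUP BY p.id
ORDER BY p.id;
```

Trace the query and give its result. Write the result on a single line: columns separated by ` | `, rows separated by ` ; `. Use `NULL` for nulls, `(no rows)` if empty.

Egypt | 1973 ; India | 1983 ; Kenya | 1976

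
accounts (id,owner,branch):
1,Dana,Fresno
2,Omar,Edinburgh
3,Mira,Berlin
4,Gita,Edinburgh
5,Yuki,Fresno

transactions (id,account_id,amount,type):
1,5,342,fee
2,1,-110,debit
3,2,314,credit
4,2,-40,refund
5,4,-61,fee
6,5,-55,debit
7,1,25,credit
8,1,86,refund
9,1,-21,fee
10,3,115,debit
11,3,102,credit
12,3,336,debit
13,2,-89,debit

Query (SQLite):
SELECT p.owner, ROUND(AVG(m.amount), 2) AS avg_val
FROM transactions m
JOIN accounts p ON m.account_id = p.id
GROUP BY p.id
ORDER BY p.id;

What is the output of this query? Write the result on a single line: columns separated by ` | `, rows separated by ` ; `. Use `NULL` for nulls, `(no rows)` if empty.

Dana | -5 ; Omar | 61.67 ; Mira | 184.33 ; Gita | -61 ; Yuki | 143.5

Join each transactions row to its accounts via account_id.
Group joined rows by accounts.id; compute ROUND(AVG(m.amount), 2) per group.
  1: ids {2, 7, 8, 9} → ROUND(AVG(m.amount), 2)=-5
  2: ids {3, 4, 13} → ROUND(AVG(m.amount), 2)=61.67
  3: ids {10, 11, 12} → ROUND(AVG(m.amount), 2)=184.33
  4: ids {5} → ROUND(AVG(m.amount), 2)=-61
  5: ids {1, 6} → ROUND(AVG(m.amount), 2)=143.5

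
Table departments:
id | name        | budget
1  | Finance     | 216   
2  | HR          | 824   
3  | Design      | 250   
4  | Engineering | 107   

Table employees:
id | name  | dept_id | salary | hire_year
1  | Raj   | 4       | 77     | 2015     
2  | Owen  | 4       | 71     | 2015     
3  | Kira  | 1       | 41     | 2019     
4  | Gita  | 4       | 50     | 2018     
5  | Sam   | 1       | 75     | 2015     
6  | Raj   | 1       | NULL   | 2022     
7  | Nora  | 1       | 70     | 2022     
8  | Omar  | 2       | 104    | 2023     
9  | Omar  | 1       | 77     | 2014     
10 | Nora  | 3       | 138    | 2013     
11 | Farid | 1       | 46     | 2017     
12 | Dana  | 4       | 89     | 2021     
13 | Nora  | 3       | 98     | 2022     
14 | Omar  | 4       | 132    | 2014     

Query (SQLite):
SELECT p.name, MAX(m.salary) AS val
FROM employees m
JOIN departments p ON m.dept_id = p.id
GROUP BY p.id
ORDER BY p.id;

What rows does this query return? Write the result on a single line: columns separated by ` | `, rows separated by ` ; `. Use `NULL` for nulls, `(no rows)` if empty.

Join each employees row to its departments via dept_id.
Group joined rows by departments.id; compute MAX(m.salary) per group.
  1: ids {3, 5, 6, 7, 9, 11} → MAX(m.salary)=77
  2: ids {8} → MAX(m.salary)=104
  3: ids {10, 13} → MAX(m.salary)=138
  4: ids {1, 2, 4, 12, 14} → MAX(m.salary)=132

Finance | 77 ; HR | 104 ; Design | 138 ; Engineering | 132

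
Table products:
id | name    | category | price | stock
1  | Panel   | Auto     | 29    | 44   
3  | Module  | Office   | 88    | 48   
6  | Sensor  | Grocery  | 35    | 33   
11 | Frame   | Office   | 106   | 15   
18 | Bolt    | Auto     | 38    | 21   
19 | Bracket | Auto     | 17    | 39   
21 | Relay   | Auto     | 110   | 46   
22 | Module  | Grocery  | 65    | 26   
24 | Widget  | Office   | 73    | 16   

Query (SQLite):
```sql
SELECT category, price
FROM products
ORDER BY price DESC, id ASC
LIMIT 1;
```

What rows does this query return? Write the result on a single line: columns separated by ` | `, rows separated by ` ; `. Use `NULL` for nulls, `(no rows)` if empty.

Auto | 110

Sort by price desc, tiebreak id asc: (110, id=21), (106, id=11), (88, id=3), (73, id=24) …. Take first 1.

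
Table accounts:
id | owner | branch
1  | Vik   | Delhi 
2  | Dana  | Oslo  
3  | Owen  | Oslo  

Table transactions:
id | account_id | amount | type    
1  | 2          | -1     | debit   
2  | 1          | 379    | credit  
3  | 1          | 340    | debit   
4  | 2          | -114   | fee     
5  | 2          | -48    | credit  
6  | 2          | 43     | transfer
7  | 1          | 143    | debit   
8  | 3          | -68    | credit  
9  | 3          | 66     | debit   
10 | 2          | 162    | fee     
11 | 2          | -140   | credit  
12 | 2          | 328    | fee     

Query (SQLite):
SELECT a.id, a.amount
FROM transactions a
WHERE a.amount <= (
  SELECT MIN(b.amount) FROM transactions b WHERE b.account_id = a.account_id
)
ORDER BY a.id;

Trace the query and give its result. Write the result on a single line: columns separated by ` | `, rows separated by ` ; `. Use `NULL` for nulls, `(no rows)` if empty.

For each transactions row a, compute MIN(amount) over rows sharing a.account_id.
Keep row a if a.amount <= that per-group MIN.
  account_id=1: MIN(amount) = 143
  account_id=2: MIN(amount) = -140
  account_id=3: MIN(amount) = -68

7 | 143 ; 8 | -68 ; 11 | -140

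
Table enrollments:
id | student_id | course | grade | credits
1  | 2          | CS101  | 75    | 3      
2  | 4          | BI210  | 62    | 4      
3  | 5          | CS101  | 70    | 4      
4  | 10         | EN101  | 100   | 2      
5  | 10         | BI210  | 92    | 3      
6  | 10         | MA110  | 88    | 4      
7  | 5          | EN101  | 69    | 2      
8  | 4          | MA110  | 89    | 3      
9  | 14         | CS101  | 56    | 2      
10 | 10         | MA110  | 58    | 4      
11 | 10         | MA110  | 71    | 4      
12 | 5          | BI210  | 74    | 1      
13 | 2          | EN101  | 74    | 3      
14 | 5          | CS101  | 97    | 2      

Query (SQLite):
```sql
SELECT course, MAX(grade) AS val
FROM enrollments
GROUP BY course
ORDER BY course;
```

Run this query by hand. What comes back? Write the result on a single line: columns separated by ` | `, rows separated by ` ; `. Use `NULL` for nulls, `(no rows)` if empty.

Partition enrollments by course; compute MAX(grade) within each group.
  BI210: ids {2, 5, 12} → MAX(grade)=92
  CS101: ids {1, 3, 9, 14} → MAX(grade)=97
  EN101: ids {4, 7, 13} → MAX(grade)=100
  MA110: ids {6, 8, 10, 11} → MAX(grade)=89

BI210 | 92 ; CS101 | 97 ; EN101 | 100 ; MA110 | 89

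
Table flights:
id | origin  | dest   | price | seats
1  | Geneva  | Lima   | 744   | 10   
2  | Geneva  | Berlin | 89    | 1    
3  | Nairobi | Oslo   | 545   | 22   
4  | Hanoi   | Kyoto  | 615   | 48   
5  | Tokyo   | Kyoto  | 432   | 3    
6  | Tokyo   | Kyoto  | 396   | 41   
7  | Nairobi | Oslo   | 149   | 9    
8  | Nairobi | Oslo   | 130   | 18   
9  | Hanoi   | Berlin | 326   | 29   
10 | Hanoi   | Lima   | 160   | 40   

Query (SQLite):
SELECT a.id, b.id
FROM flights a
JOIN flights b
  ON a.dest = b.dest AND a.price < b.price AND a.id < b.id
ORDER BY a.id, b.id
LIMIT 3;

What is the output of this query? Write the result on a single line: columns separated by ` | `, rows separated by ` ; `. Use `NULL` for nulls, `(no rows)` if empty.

2 | 9

Pairs (a,b) with same dest, a.price < b.price, a.id < b.id.
dest groups: Berlin:{2,9} Kyoto:{4,5,6} Lima:{1,10} Oslo:{3,7,8}
Ordered by (a.id, b.id); first 3.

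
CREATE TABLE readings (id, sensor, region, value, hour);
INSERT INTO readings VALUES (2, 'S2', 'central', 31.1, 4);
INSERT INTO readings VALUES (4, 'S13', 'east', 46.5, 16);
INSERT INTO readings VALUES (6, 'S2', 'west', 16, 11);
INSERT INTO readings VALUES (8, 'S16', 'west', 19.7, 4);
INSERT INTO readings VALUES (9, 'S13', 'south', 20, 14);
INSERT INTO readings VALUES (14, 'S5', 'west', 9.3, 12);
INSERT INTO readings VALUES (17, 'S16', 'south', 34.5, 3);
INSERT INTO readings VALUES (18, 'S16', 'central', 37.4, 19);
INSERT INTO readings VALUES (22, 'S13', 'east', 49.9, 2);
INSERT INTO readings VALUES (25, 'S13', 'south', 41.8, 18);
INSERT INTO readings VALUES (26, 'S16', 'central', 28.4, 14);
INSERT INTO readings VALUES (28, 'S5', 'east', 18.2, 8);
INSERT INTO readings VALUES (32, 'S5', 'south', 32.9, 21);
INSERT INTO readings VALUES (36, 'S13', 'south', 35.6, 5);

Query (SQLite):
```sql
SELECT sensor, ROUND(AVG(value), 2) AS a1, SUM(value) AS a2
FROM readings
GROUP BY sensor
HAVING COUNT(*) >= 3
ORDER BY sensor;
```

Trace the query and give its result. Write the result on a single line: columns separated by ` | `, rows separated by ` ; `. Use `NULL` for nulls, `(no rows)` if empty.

Group readings by sensor.
Per group compute: ROUND(AVG(value), 2), SUM(value).
HAVING: drop groups with fewer than 3 rows.
  S13: ids {4, 9, 22, 25, 36} → ROUND(AVG(value), 2)=38.76, SUM(value)=193.8
  S16: ids {8, 17, 18, 26} → ROUND(AVG(value), 2)=30, SUM(value)=120
  S2: ids {2, 6} → ROUND(AVG(value), 2)=23.55, SUM(value)=47.1
  S5: ids {14, 28, 32} → ROUND(AVG(value), 2)=20.13, SUM(value)=60.4

S13 | 38.76 | 193.8 ; S16 | 30 | 120 ; S5 | 20.13 | 60.4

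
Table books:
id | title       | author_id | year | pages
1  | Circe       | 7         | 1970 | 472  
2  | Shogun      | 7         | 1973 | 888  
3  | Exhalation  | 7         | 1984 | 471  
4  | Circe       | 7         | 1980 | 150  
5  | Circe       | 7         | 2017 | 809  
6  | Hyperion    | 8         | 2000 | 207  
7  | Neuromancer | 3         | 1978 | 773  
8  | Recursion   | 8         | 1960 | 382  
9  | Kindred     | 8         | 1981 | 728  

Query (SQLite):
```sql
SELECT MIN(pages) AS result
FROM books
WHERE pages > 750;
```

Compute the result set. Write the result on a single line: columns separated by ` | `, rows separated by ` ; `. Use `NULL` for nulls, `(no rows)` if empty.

Rows where pages > 750 → pages values: [888, 809, 773].
MIN of non-NULL values = 773.

773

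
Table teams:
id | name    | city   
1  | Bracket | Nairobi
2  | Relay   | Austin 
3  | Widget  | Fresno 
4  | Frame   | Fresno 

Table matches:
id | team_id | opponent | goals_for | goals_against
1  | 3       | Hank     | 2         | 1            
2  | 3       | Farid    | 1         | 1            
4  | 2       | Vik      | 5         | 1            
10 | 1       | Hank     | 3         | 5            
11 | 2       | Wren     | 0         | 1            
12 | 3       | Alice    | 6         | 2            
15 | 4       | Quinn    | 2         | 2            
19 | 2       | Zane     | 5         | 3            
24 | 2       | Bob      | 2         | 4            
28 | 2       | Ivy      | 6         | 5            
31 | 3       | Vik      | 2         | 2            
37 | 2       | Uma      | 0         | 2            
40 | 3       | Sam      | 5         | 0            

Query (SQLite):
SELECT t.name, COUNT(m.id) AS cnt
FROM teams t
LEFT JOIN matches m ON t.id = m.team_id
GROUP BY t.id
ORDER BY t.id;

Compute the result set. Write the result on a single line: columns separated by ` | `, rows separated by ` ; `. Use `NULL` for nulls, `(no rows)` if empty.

LEFT JOIN keeps every teams row; unmatched ones get NULL for matches columns.
Group by teams.id and compute COUNT(m.id). COUNT(col) of an all-NULL group is 0.
  1: ids {10} → COUNT(m.id)=1
  2: ids {4, 11, 19, 24, 28, 37} → COUNT(m.id)=6
  3: ids {1, 2, 12, 31, 40} → COUNT(m.id)=5
  4: ids {15} → COUNT(m.id)=1

Bracket | 1 ; Relay | 6 ; Widget | 5 ; Frame | 1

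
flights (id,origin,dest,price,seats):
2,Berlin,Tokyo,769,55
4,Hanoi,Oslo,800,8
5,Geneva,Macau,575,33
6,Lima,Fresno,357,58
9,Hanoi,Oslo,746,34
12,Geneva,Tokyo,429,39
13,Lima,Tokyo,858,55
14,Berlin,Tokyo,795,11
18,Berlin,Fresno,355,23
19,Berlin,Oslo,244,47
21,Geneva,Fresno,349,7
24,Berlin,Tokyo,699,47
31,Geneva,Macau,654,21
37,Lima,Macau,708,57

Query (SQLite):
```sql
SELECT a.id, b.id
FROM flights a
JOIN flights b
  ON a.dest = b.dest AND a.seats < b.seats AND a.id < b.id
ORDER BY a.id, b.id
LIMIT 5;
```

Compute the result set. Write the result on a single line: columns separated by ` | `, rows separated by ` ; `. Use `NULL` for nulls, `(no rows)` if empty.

Pairs (a,b) with same dest, a.seats < b.seats, a.id < b.id.
dest groups: Fresno:{6,18,21} Macau:{5,31,37} Oslo:{4,9,19} Tokyo:{2,12,13,14,24}
Ordered by (a.id, b.id); first 5.

4 | 9 ; 4 | 19 ; 5 | 37 ; 9 | 19 ; 12 | 13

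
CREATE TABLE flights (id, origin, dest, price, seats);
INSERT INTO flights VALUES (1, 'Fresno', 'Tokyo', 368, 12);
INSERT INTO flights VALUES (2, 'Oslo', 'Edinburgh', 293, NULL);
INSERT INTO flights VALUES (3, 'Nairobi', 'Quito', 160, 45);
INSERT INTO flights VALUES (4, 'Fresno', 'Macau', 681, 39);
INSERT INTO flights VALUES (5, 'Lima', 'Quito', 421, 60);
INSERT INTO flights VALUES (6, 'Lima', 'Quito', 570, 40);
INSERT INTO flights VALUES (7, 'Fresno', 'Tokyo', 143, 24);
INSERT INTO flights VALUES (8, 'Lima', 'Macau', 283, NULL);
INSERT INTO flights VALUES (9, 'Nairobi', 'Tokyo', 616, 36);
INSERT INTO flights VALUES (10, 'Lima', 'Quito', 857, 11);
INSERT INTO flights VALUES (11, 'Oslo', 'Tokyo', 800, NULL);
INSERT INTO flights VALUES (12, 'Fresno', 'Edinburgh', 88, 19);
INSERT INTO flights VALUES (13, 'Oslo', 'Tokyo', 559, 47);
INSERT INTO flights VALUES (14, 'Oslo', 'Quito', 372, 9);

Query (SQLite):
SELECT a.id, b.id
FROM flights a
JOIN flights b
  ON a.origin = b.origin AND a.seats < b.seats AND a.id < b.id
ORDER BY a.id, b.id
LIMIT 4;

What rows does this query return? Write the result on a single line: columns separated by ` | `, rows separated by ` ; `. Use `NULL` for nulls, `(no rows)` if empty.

Pairs (a,b) with same origin, a.seats < b.seats, a.id < b.id.
origin groups: Fresno:{1,4,7,12} Lima:{5,6,8,10} Nairobi:{3,9} Oslo:{2,11,13,14}
Ordered by (a.id, b.id); first 4.

1 | 4 ; 1 | 7 ; 1 | 12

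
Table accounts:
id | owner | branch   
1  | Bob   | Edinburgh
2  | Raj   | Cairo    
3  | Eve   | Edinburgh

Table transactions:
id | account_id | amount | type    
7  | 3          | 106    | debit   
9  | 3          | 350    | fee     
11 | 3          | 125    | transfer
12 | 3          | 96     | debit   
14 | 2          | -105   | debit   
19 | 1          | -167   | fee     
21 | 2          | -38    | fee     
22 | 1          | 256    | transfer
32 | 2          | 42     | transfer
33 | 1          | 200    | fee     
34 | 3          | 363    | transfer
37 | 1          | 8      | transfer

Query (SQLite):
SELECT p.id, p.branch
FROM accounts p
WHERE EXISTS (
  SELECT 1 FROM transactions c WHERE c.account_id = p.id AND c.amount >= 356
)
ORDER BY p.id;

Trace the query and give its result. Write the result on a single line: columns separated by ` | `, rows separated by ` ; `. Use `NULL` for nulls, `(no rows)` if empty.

3 | Edinburgh

For each accounts row, check whether any transactions with matching account_id has amount >= 356.
Keep rows where that is true.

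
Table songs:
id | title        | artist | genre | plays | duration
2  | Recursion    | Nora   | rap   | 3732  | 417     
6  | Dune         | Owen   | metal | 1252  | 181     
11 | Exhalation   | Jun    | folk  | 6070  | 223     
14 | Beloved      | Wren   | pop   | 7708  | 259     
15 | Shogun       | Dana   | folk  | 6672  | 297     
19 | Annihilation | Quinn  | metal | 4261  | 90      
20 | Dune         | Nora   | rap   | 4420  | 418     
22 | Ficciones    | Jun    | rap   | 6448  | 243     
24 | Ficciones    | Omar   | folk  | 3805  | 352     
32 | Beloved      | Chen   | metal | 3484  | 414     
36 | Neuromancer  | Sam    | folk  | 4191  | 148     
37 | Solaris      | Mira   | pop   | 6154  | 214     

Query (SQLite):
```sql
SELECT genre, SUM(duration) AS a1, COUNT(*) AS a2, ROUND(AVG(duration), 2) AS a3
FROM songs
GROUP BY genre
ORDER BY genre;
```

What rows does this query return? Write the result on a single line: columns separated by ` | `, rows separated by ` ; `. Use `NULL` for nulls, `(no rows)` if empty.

folk | 1020 | 4 | 255 ; metal | 685 | 3 | 228.33 ; pop | 473 | 2 | 236.5 ; rap | 1078 | 3 | 359.33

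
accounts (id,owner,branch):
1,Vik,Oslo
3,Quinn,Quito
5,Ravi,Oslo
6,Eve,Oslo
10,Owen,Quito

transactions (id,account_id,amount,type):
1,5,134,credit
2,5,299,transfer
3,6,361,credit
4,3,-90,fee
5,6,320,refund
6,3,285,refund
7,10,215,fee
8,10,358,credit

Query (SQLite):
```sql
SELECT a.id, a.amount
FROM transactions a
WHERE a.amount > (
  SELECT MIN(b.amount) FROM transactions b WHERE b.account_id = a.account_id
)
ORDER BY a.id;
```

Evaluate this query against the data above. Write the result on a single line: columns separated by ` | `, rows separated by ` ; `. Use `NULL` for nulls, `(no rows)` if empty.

2 | 299 ; 3 | 361 ; 6 | 285 ; 8 | 358

For each transactions row a, compute MIN(amount) over rows sharing a.account_id.
Keep row a if a.amount > that per-group MIN.
  account_id=3: MIN(amount) = -90
  account_id=5: MIN(amount) = 134
  account_id=6: MIN(amount) = 320
  account_id=10: MIN(amount) = 215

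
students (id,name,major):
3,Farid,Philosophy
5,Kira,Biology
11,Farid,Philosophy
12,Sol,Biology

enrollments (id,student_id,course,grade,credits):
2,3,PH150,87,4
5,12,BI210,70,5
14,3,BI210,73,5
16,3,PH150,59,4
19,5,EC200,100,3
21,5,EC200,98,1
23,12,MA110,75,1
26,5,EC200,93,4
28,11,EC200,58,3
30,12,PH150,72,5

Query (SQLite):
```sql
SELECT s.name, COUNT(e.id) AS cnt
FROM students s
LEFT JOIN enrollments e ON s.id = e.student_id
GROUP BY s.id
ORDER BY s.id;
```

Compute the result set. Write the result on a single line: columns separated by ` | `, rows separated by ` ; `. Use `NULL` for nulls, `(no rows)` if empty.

Farid | 3 ; Kira | 3 ; Farid | 1 ; Sol | 3

LEFT JOIN keeps every students row; unmatched ones get NULL for enrollments columns.
Group by students.id and compute COUNT(e.id). COUNT(col) of an all-NULL group is 0.
  3: ids {2, 14, 16} → COUNT(e.id)=3
  5: ids {19, 21, 26} → COUNT(e.id)=3
  11: ids {28} → COUNT(e.id)=1
  12: ids {5, 23, 30} → COUNT(e.id)=3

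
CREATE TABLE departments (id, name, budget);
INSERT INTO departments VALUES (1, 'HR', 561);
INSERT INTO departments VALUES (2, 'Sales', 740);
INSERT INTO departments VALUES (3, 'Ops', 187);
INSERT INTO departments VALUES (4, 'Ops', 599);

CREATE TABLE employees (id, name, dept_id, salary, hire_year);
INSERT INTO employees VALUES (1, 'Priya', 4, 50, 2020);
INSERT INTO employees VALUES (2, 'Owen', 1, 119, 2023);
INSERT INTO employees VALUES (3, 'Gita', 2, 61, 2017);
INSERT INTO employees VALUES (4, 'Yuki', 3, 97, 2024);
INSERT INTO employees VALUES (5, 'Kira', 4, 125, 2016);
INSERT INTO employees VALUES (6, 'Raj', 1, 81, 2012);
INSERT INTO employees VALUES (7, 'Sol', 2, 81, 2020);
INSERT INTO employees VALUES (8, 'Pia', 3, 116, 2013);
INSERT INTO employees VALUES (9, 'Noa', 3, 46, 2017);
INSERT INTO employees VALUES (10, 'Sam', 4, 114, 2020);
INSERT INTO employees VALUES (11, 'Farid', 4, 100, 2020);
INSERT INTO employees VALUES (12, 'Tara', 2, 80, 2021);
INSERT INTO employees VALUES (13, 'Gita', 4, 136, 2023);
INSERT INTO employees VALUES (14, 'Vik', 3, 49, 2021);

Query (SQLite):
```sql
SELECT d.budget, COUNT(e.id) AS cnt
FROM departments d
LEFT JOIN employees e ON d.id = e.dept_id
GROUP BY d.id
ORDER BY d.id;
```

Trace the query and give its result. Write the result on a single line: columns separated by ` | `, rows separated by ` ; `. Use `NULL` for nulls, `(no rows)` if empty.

LEFT JOIN keeps every departments row; unmatched ones get NULL for employees columns.
Group by departments.id and compute COUNT(e.id). COUNT(col) of an all-NULL group is 0.
  1: ids {2, 6} → COUNT(e.id)=2
  2: ids {3, 7, 12} → COUNT(e.id)=3
  3: ids {4, 8, 9, 14} → COUNT(e.id)=4
  4: ids {1, 5, 10, 11, 13} → COUNT(e.id)=5

561 | 2 ; 740 | 3 ; 187 | 4 ; 599 | 5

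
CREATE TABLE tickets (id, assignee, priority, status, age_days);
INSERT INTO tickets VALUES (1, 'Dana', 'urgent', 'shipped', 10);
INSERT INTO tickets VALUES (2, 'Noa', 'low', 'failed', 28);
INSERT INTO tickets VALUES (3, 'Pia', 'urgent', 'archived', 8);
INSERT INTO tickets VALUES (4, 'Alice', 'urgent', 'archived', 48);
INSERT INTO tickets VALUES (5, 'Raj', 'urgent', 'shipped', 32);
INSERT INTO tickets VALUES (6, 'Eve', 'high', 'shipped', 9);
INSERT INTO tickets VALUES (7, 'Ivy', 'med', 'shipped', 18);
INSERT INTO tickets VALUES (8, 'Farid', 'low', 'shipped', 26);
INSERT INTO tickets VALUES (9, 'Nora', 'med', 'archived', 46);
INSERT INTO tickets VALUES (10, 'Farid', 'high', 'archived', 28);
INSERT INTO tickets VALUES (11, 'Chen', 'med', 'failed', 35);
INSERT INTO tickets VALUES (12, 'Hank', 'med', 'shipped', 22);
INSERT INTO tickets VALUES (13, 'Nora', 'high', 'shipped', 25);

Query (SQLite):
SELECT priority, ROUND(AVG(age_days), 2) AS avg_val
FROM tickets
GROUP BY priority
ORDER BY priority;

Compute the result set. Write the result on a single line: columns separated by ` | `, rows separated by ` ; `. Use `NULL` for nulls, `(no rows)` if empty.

high | 20.67 ; low | 27 ; med | 30.25 ; urgent | 24.5

Partition tickets by priority; compute ROUND(AVG(age_days), 2) within each group.
  high: ids {6, 10, 13} → ROUND(AVG(age_days), 2)=20.67
  low: ids {2, 8} → ROUND(AVG(age_days), 2)=27
  med: ids {7, 9, 11, 12} → ROUND(AVG(age_days), 2)=30.25
  urgent: ids {1, 3, 4, 5} → ROUND(AVG(age_days), 2)=24.5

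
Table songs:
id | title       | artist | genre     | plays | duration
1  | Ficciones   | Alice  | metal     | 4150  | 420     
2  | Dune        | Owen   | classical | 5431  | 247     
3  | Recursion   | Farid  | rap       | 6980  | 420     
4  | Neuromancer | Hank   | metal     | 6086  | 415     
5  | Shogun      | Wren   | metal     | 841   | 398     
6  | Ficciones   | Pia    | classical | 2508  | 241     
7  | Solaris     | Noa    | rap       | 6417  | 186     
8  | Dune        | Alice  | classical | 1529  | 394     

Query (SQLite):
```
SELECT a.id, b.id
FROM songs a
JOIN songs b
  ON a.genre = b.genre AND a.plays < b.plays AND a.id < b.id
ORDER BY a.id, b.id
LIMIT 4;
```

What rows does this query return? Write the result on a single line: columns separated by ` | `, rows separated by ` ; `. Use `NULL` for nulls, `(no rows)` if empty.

1 | 4

Pairs (a,b) with same genre, a.plays < b.plays, a.id < b.id.
genre groups: classical:{2,6,8} metal:{1,4,5} rap:{3,7}
Ordered by (a.id, b.id); first 4.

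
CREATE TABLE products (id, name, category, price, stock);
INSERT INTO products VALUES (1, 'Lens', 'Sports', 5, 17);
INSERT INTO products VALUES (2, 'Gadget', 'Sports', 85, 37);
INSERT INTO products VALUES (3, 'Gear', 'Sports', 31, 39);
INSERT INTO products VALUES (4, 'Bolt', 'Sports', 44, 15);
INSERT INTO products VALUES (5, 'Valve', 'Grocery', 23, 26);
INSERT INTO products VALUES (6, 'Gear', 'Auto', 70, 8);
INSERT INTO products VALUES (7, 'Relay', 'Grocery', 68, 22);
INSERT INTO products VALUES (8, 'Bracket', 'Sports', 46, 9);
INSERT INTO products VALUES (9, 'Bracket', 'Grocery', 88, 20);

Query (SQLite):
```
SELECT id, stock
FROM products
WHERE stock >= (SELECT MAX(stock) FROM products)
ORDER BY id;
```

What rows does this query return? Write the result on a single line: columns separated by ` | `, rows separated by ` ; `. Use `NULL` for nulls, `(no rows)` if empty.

Scalar subquery: MAX(stock) over all products rows = 39.
Keep rows where stock >= that value.

3 | 39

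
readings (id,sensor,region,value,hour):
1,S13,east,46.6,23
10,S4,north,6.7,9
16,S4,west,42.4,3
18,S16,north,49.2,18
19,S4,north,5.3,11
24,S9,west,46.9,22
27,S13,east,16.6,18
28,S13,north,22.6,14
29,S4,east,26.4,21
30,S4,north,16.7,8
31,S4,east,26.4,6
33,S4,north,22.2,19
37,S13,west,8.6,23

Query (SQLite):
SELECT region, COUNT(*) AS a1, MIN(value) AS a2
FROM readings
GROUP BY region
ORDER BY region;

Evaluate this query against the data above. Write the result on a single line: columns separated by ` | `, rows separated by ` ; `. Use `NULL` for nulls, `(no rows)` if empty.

east | 4 | 16.6 ; north | 6 | 5.3 ; west | 3 | 8.6

Group readings by region.
Per group compute: COUNT(*), MIN(value).
  east: ids {1, 27, 29, 31} → COUNT(*)=4, MIN(value)=16.6
  north: ids {10, 18, 19, 28, 30, 33} → COUNT(*)=6, MIN(value)=5.3
  west: ids {16, 24, 37} → COUNT(*)=3, MIN(value)=8.6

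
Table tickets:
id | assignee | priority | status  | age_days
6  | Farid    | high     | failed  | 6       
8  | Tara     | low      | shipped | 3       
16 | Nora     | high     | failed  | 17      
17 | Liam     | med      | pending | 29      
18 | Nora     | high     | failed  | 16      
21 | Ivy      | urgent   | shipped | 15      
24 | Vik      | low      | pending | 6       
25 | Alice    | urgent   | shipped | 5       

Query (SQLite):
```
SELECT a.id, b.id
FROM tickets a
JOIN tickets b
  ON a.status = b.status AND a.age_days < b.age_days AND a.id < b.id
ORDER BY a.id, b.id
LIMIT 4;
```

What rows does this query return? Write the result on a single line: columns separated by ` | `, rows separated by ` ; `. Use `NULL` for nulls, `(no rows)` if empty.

6 | 16 ; 6 | 18 ; 8 | 21 ; 8 | 25

Pairs (a,b) with same status, a.age_days < b.age_days, a.id < b.id.
status groups: failed:{6,16,18} pending:{17,24} shipped:{8,21,25}
Ordered by (a.id, b.id); first 4.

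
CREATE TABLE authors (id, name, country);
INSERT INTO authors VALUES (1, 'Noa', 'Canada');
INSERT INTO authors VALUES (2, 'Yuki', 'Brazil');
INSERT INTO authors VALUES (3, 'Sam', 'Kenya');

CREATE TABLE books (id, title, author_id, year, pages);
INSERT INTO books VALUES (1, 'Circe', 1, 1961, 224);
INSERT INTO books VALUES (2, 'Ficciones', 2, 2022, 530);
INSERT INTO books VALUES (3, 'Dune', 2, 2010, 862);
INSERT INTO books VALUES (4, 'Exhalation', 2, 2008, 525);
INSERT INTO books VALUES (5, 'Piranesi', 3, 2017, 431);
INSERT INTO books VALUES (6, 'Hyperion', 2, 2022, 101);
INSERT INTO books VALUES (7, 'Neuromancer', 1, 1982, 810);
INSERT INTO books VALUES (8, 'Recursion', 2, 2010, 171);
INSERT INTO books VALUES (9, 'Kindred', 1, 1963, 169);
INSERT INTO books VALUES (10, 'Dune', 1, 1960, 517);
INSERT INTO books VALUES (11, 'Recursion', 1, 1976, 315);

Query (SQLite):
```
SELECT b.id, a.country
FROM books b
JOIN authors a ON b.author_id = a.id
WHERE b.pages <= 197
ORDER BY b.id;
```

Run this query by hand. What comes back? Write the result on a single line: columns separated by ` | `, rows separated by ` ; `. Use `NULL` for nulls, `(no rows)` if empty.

6 | Brazil ; 8 | Brazil ; 9 | Canada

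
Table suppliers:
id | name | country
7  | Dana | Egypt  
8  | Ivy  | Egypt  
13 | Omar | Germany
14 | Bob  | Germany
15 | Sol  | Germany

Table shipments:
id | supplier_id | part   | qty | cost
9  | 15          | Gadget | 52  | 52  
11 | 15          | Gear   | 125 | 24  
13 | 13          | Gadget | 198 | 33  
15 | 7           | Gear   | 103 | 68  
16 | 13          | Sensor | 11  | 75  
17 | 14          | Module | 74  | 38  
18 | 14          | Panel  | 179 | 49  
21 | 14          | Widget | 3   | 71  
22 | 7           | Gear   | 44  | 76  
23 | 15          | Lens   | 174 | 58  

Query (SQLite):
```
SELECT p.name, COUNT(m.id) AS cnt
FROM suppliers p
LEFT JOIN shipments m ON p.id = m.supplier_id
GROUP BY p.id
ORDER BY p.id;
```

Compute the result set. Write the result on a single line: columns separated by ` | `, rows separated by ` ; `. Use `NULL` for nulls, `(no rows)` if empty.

LEFT JOIN keeps every suppliers row; unmatched ones get NULL for shipments columns.
Group by suppliers.id and compute COUNT(m.id). COUNT(col) of an all-NULL group is 0.
  7: ids {15, 22} → COUNT(m.id)=2
  8: ids {—} → COUNT(m.id)=0
  13: ids {13, 16} → COUNT(m.id)=2
  14: ids {17, 18, 21} → COUNT(m.id)=3
  15: ids {9, 11, 23} → COUNT(m.id)=3

Dana | 2 ; Ivy | 0 ; Omar | 2 ; Bob | 3 ; Sol | 3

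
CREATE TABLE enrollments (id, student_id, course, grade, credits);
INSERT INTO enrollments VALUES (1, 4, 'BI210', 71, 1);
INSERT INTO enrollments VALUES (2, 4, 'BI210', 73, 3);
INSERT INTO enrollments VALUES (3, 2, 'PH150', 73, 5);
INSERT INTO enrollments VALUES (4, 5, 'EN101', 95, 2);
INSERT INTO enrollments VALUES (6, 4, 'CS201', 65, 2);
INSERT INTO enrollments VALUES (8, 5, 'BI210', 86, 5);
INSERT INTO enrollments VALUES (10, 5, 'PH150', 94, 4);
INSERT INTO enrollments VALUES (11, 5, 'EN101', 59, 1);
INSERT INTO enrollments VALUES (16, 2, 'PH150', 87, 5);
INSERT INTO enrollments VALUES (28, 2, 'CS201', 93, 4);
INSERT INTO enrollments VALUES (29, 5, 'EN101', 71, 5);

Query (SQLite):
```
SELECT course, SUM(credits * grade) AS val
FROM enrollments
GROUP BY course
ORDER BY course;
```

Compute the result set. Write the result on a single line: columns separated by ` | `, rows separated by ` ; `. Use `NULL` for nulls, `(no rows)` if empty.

BI210 | 720 ; CS201 | 502 ; EN101 | 604 ; PH150 | 1176

For each row compute credits * grade.
Group by course; take SUM of the expression per group.
  BI210: ids {1, 2, 8} → SUM(credits * grade)=720
  CS201: ids {6, 28} → SUM(credits * grade)=502
  EN101: ids {4, 11, 29} → SUM(credits * grade)=604
  PH150: ids {3, 10, 16} → SUM(credits * grade)=1176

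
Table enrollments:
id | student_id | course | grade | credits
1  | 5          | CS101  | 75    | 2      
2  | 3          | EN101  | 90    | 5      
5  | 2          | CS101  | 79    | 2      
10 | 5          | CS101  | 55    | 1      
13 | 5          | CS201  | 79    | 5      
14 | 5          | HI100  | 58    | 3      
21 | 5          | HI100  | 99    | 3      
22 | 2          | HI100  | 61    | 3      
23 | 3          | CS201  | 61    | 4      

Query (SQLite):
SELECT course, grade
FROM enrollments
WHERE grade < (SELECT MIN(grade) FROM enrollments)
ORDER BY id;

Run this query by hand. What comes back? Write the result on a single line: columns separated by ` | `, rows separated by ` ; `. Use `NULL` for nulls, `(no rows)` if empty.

Scalar subquery: MIN(grade) over all enrollments rows = 55.
Keep rows where grade < that value.

(no rows)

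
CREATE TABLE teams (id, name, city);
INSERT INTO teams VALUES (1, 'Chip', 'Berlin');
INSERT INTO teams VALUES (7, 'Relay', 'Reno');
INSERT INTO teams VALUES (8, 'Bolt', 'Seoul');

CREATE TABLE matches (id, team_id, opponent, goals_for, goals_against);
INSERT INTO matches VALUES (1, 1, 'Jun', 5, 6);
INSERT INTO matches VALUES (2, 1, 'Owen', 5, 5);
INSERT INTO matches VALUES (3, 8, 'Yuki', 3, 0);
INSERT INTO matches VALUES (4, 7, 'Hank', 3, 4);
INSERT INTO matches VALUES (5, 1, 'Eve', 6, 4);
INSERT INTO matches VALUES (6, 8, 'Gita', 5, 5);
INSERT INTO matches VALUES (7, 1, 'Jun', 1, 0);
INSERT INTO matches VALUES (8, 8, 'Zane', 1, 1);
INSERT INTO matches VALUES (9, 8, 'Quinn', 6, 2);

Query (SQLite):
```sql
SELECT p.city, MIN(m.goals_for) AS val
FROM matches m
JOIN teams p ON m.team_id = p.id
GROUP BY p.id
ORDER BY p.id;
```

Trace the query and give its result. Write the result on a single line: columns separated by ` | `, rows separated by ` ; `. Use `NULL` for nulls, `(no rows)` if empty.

Berlin | 1 ; Reno | 3 ; Seoul | 1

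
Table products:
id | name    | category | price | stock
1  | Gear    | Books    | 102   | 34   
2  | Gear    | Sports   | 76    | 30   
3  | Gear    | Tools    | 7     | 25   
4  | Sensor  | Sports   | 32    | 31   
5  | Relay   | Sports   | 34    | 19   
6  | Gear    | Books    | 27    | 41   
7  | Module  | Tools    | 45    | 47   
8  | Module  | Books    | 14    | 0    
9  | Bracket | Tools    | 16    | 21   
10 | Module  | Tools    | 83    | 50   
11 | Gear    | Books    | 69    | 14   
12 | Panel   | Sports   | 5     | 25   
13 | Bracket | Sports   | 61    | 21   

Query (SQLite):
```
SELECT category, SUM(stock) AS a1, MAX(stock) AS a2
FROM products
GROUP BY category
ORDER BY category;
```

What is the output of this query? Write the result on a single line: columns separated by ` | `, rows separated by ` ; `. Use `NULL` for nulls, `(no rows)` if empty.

Books | 89 | 41 ; Sports | 126 | 31 ; Tools | 143 | 50

Group products by category.
Per group compute: SUM(stock), MAX(stock).
  Books: ids {1, 6, 8, 11} → SUM(stock)=89, MAX(stock)=41
  Sports: ids {2, 4, 5, 12, 13} → SUM(stock)=126, MAX(stock)=31
  Tools: ids {3, 7, 9, 10} → SUM(stock)=143, MAX(stock)=50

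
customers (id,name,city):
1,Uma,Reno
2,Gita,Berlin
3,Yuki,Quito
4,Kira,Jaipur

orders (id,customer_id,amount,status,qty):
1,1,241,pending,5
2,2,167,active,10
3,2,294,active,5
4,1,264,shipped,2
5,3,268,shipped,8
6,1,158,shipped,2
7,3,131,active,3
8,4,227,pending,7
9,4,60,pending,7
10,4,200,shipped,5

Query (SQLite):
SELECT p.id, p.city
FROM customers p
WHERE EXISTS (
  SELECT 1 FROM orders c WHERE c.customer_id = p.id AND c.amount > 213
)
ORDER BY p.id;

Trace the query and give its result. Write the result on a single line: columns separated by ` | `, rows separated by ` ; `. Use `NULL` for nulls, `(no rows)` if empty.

1 | Reno ; 2 | Berlin ; 3 | Quito ; 4 | Jaipur

For each customers row, check whether any orders with matching customer_id has amount > 213.
Keep rows where that is true.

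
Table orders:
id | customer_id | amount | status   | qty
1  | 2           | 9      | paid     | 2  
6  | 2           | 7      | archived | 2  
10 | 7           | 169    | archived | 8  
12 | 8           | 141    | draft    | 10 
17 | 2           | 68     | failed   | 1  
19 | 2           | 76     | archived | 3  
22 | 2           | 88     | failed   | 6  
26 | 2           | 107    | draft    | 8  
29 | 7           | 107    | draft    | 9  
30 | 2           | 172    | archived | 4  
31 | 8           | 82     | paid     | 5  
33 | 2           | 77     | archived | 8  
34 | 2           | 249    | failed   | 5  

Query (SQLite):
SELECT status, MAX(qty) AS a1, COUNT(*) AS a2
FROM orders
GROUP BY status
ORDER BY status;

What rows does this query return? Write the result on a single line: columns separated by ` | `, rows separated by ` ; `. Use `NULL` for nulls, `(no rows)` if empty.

archived | 8 | 5 ; draft | 10 | 3 ; failed | 6 | 3 ; paid | 5 | 2

Group orders by status.
Per group compute: MAX(qty), COUNT(*).
  archived: ids {6, 10, 19, 30, 33} → MAX(qty)=8, COUNT(*)=5
  draft: ids {12, 26, 29} → MAX(qty)=10, COUNT(*)=3
  failed: ids {17, 22, 34} → MAX(qty)=6, COUNT(*)=3
  paid: ids {1, 31} → MAX(qty)=5, COUNT(*)=2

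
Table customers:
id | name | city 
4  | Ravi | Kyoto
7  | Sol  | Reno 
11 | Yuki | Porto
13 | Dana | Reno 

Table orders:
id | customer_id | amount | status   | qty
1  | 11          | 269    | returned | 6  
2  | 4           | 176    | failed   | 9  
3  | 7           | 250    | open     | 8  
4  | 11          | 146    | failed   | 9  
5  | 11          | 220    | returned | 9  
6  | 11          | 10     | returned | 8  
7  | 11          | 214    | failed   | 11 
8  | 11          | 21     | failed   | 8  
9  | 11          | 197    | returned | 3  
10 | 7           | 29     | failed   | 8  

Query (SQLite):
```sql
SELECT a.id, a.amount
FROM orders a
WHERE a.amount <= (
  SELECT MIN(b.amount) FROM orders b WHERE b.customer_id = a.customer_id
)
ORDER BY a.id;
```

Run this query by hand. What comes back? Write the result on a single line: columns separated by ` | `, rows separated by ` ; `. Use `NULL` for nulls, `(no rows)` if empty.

2 | 176 ; 6 | 10 ; 10 | 29

For each orders row a, compute MIN(amount) over rows sharing a.customer_id.
Keep row a if a.amount <= that per-group MIN.
  customer_id=4: MIN(amount) = 176
  customer_id=7: MIN(amount) = 29
  customer_id=11: MIN(amount) = 10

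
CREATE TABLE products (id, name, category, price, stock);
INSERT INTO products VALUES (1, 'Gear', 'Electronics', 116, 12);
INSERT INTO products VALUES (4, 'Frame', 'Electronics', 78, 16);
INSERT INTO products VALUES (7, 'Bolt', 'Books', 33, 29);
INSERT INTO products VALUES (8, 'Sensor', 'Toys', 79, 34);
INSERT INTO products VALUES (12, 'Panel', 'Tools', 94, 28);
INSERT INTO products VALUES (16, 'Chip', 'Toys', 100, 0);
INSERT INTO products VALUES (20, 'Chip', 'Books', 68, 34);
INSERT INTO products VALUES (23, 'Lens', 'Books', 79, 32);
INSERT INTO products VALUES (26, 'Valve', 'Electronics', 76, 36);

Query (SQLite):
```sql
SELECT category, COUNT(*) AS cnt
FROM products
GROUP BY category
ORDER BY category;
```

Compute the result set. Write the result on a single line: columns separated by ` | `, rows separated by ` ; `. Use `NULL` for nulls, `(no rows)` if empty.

Partition products by category; compute COUNT(*) within each group.
  Books: ids {7, 20, 23} → COUNT(*)=3
  Electronics: ids {1, 4, 26} → COUNT(*)=3
  Tools: ids {12} → COUNT(*)=1
  Toys: ids {8, 16} → COUNT(*)=2

Books | 3 ; Electronics | 3 ; Tools | 1 ; Toys | 2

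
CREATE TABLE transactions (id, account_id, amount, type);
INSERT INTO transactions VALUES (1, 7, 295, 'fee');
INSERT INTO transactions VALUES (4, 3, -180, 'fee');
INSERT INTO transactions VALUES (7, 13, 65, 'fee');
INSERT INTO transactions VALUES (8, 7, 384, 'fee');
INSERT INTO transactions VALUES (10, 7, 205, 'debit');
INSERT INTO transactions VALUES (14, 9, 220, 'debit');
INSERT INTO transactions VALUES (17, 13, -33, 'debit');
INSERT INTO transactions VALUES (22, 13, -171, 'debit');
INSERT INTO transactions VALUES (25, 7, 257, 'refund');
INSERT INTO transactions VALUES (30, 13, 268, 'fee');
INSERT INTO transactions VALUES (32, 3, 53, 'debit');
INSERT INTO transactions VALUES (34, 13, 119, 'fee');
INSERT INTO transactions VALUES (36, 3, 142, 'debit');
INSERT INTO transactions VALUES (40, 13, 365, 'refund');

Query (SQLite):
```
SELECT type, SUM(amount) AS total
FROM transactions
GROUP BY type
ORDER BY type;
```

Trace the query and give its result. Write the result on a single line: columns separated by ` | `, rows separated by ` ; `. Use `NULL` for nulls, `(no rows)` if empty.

Partition transactions by type; compute SUM(amount) within each group.
  debit: ids {10, 14, 17, 22, 32, 36} → SUM(amount)=416
  fee: ids {1, 4, 7, 8, 30, 34} → SUM(amount)=951
  refund: ids {25, 40} → SUM(amount)=622

debit | 416 ; fee | 951 ; refund | 622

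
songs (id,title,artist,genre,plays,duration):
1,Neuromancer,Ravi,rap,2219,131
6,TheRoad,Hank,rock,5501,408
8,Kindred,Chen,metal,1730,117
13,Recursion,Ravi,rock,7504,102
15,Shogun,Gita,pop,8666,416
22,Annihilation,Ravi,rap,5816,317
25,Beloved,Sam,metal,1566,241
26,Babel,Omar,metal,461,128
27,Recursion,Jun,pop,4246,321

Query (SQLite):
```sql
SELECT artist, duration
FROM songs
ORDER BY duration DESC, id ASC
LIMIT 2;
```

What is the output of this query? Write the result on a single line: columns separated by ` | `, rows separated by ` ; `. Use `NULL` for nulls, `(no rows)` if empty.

Gita | 416 ; Hank | 408

Sort by duration desc, tiebreak id asc: (416, id=15), (408, id=6), (321, id=27), (317, id=22), (241, id=25) …. Take first 2.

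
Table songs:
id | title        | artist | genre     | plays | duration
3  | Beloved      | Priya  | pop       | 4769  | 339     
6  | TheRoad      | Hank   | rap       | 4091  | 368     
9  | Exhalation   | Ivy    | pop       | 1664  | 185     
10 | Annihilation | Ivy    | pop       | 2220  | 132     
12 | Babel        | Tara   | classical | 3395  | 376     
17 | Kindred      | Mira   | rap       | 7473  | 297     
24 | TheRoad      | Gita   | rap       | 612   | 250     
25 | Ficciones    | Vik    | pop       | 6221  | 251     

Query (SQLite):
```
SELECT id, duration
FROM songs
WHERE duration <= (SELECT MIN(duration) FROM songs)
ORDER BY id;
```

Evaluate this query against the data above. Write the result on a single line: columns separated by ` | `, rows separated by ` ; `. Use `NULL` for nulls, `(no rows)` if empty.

Scalar subquery: MIN(duration) over all songs rows = 132.
Keep rows where duration <= that value.

10 | 132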